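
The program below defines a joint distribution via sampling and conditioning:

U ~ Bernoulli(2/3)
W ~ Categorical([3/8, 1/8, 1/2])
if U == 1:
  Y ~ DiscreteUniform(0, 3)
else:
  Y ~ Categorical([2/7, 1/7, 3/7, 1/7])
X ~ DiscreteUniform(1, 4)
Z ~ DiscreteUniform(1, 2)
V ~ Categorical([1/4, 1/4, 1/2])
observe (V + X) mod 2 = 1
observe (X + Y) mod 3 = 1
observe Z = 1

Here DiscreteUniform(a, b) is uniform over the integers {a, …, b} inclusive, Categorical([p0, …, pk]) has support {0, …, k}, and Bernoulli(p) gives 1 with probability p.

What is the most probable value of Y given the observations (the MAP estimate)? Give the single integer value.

Enumerate traces; 54 have nonzero weight after conditioning:
  (U=0, W=0, Y=0, X=1, Z=1, V=0) weight 1/896
  (U=0, W=0, Y=0, X=1, Z=1, V=2) weight 1/448
  (U=0, W=0, Y=0, X=4, Z=1, V=1) weight 1/896
  (U=0, W=0, Y=1, X=3, Z=1, V=0) weight 1/1792
  (U=0, W=0, Y=1, X=3, Z=1, V=2) weight 1/896
  (U=0, W=0, Y=2, X=2, Z=1, V=1) weight 3/1792
  (U=0, W=0, Y=3, X=1, Z=1, V=0) weight 1/1792
  (U=0, W=0, Y=3, X=1, Z=1, V=2) weight 1/896
  … 46 more
Group by Y:
  weight(Y=0) = 11/336
  weight(Y=1) = 9/448
  weight(Y=2) = 13/1344
  weight(Y=3) = 3/112
Total weight = 11/336 + 9/448 + 13/1344 + 3/112 = 5/56
P(Y=0 | obs) = 11/336 / 5/56 = 11/30
P(Y=1 | obs) = 9/448 / 5/56 = 9/40
P(Y=2 | obs) = 13/1344 / 5/56 = 13/120
P(Y=3 | obs) = 3/112 / 5/56 = 3/10
argmax = 0

argmax_v P(Y = v | obs) = 0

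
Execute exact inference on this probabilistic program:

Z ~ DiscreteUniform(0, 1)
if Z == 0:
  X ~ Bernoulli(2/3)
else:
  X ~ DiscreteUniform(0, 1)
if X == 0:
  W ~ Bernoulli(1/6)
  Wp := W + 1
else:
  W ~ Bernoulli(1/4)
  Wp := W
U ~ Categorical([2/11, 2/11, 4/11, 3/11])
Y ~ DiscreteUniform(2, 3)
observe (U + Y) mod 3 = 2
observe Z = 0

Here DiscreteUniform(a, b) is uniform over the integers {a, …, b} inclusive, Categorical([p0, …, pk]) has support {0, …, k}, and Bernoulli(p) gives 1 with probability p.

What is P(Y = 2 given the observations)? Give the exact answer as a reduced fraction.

Enumerate traces; 12 have nonzero weight after conditioning:
  (Z=0, X=0, W=0, U=0, Y=2) weight 5/396
  (Z=0, X=0, W=0, U=2, Y=3) weight 5/198
  (Z=0, X=0, W=0, U=3, Y=2) weight 5/264
  (Z=0, X=0, W=1, U=0, Y=2) weight 1/396
  (Z=0, X=0, W=1, U=2, Y=3) weight 1/198
  (Z=0, X=0, W=1, U=3, Y=2) weight 1/264
  (Z=0, X=1, W=0, U=0, Y=2) weight 1/44
  (Z=0, X=1, W=0, U=2, Y=3) weight 1/22
  … 4 more
Group by Y:
  weight(Y=2) = 5/44
  weight(Y=3) = 1/11
Total weight = 5/44 + 1/11 = 9/44
P(Y=2 | obs) = 5/44 / 9/44 = 5/9
P(Y=3 | obs) = 1/11 / 9/44 = 4/9

P(Y = 2 | obs) = 5/9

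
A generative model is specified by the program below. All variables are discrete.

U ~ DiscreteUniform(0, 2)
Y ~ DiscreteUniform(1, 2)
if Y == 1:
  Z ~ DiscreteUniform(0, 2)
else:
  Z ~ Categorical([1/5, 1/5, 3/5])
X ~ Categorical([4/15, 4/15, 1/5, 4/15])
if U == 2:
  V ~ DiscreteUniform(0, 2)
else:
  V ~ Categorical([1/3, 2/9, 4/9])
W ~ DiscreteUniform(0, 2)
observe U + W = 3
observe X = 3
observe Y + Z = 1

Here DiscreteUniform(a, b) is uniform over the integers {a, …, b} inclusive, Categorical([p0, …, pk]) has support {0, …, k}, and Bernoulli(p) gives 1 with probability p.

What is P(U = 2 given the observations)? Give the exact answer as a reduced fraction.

P(U = 2 | obs) = 1/2

Enumerate traces; 6 have nonzero weight after conditioning:
  (U=1, Y=1, Z=0, X=3, V=0, W=2) weight 2/1215
  (U=1, Y=1, Z=0, X=3, V=1, W=2) weight 4/3645
  (U=1, Y=1, Z=0, X=3, V=2, W=2) weight 8/3645
  (U=2, Y=1, Z=0, X=3, V=0, W=1) weight 2/1215
  (U=2, Y=1, Z=0, X=3, V=1, W=1) weight 2/1215
  (U=2, Y=1, Z=0, X=3, V=2, W=1) weight 2/1215
Group by U:
  weight(U=1) = 2/405
  weight(U=2) = 2/405
Total weight = 2/405 + 2/405 = 4/405
P(U=1 | obs) = 2/405 / 4/405 = 1/2
P(U=2 | obs) = 2/405 / 4/405 = 1/2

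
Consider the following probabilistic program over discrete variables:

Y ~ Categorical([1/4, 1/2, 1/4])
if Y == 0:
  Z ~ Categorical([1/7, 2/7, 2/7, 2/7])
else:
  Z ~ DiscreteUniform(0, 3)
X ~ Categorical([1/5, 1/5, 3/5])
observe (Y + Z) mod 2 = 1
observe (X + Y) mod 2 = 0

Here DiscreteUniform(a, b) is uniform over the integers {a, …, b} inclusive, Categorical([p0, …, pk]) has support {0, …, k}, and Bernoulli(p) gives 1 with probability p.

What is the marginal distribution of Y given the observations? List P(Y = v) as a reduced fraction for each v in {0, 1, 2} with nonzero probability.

P(Y=0) = 16/37, P(Y=1) = 7/37, P(Y=2) = 14/37

Enumerate traces; 10 have nonzero weight after conditioning:
  (Y=0, Z=1, X=0) weight 1/70
  (Y=0, Z=1, X=2) weight 3/70
  (Y=0, Z=3, X=0) weight 1/70
  (Y=0, Z=3, X=2) weight 3/70
  (Y=1, Z=0, X=1) weight 1/40
  (Y=1, Z=2, X=1) weight 1/40
  (Y=2, Z=1, X=0) weight 1/80
  (Y=2, Z=1, X=2) weight 3/80
  … 2 more
Group by Y:
  weight(Y=0) = 4/35
  weight(Y=1) = 1/20
  weight(Y=2) = 1/10
Total weight = 4/35 + 1/20 + 1/10 = 37/140
P(Y=0 | obs) = 4/35 / 37/140 = 16/37
P(Y=1 | obs) = 1/20 / 37/140 = 7/37
P(Y=2 | obs) = 1/10 / 37/140 = 14/37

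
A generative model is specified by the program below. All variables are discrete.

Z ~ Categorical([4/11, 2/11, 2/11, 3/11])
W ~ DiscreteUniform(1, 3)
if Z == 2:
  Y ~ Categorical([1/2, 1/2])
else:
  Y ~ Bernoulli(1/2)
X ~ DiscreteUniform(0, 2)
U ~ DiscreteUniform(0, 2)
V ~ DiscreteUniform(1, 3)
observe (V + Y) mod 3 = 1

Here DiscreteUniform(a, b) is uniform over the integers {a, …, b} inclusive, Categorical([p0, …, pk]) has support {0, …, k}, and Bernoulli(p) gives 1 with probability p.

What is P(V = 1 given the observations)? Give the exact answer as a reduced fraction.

P(V = 1 | obs) = 1/2

Enumerate traces; 216 have nonzero weight after conditioning:
  (Z=0, W=1, Y=0, X=0, U=0, V=1) weight 2/891
  (Z=0, W=1, Y=0, X=0, U=1, V=1) weight 2/891
  (Z=0, W=1, Y=0, X=0, U=2, V=1) weight 2/891
  (Z=0, W=1, Y=0, X=1, U=0, V=1) weight 2/891
  (Z=0, W=1, Y=0, X=1, U=1, V=1) weight 2/891
  (Z=0, W=1, Y=0, X=1, U=2, V=1) weight 2/891
  (Z=0, W=1, Y=0, X=2, U=0, V=1) weight 2/891
  (Z=0, W=1, Y=0, X=2, U=1, V=1) weight 2/891
  (Z=0, W=1, Y=1, X=0, U=0, V=3) weight 2/891
  … 207 more
Group by V:
  weight(V=1) = 1/6
  weight(V=3) = 1/6
Total weight = 1/6 + 1/6 = 1/3
P(V=1 | obs) = 1/6 / 1/3 = 1/2
P(V=3 | obs) = 1/6 / 1/3 = 1/2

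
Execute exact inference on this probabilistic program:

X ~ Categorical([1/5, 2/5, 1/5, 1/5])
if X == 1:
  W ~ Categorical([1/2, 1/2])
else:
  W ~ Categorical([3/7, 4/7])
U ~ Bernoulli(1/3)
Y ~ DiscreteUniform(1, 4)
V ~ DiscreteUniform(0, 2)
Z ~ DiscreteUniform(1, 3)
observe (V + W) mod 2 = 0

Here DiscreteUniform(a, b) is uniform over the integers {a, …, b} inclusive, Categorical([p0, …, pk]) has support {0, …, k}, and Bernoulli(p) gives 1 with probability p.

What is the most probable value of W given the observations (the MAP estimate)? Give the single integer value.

Enumerate traces; 288 have nonzero weight after conditioning:
  (X=0, W=0, U=0, Y=1, V=0, Z=1) weight 1/630
  (X=0, W=0, U=0, Y=1, V=0, Z=2) weight 1/630
  (X=0, W=0, U=0, Y=1, V=0, Z=3) weight 1/630
  (X=0, W=0, U=0, Y=1, V=2, Z=1) weight 1/630
  (X=0, W=0, U=0, Y=1, V=2, Z=2) weight 1/630
  (X=0, W=0, U=0, Y=1, V=2, Z=3) weight 1/630
  (X=0, W=0, U=0, Y=2, V=0, Z=1) weight 1/630
  (X=0, W=0, U=0, Y=2, V=0, Z=2) weight 1/630
  (X=0, W=1, U=0, Y=1, V=1, Z=1) weight 2/945
  … 279 more
Group by W:
  weight(W=0) = 32/105
  weight(W=1) = 19/105
Total weight = 32/105 + 19/105 = 17/35
P(W=0 | obs) = 32/105 / 17/35 = 32/51
P(W=1 | obs) = 19/105 / 17/35 = 19/51
argmax = 0

argmax_v P(W = v | obs) = 0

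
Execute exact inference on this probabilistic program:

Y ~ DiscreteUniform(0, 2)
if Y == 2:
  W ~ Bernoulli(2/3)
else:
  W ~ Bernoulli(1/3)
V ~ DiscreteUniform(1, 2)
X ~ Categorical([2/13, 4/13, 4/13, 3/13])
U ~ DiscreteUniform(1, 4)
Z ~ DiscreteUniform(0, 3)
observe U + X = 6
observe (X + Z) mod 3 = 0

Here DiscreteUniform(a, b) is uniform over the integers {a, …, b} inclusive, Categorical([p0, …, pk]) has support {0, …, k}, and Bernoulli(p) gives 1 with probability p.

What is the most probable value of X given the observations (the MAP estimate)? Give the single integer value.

Enumerate traces; 36 have nonzero weight after conditioning:
  (Y=0, W=0, V=1, X=2, U=4, Z=1) weight 1/468
  (Y=0, W=0, V=1, X=3, U=3, Z=0) weight 1/624
  (Y=0, W=0, V=1, X=3, U=3, Z=3) weight 1/624
  (Y=0, W=0, V=2, X=2, U=4, Z=1) weight 1/468
  (Y=0, W=0, V=2, X=3, U=3, Z=0) weight 1/624
  (Y=0, W=0, V=2, X=3, U=3, Z=3) weight 1/624
  (Y=0, W=1, V=1, X=2, U=4, Z=1) weight 1/936
  (Y=0, W=1, V=1, X=3, U=3, Z=0) weight 1/1248
  … 28 more
Group by X:
  weight(X=2) = 1/52
  weight(X=3) = 3/104
Total weight = 1/52 + 3/104 = 5/104
P(X=2 | obs) = 1/52 / 5/104 = 2/5
P(X=3 | obs) = 3/104 / 5/104 = 3/5
argmax = 3

argmax_v P(X = v | obs) = 3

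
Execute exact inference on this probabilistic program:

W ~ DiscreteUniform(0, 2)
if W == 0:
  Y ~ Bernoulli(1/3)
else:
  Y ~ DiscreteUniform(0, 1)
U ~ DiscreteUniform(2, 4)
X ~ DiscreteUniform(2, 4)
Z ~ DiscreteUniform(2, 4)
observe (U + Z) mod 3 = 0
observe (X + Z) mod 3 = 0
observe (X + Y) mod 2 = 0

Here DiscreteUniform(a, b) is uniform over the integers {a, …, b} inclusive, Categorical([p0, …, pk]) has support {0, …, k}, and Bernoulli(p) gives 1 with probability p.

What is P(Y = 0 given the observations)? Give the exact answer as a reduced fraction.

P(Y = 0 | obs) = 5/7

Enumerate traces; 9 have nonzero weight after conditioning:
  (W=0, Y=0, U=2, X=2, Z=4) weight 2/243
  (W=0, Y=0, U=4, X=4, Z=2) weight 2/243
  (W=0, Y=1, U=3, X=3, Z=3) weight 1/243
  (W=1, Y=0, U=2, X=2, Z=4) weight 1/162
  (W=1, Y=0, U=4, X=4, Z=2) weight 1/162
  (W=1, Y=1, U=3, X=3, Z=3) weight 1/162
  (W=2, Y=0, U=2, X=2, Z=4) weight 1/162
  (W=2, Y=0, U=4, X=4, Z=2) weight 1/162
  … 1 more
Group by Y:
  weight(Y=0) = 10/243
  weight(Y=1) = 4/243
Total weight = 10/243 + 4/243 = 14/243
P(Y=0 | obs) = 10/243 / 14/243 = 5/7
P(Y=1 | obs) = 4/243 / 14/243 = 2/7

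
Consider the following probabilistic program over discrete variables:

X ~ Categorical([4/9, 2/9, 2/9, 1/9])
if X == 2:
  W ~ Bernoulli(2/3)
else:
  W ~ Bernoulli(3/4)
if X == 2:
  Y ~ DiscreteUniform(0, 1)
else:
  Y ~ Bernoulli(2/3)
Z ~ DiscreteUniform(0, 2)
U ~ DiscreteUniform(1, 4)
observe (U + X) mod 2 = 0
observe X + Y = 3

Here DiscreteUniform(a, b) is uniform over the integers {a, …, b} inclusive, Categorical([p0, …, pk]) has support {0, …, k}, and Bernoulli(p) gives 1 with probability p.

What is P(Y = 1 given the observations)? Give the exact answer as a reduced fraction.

P(Y = 1 | obs) = 3/4

Enumerate traces; 24 have nonzero weight after conditioning:
  (X=2, W=0, Y=1, Z=0, U=2) weight 1/324
  (X=2, W=0, Y=1, Z=0, U=4) weight 1/324
  (X=2, W=0, Y=1, Z=1, U=2) weight 1/324
  (X=2, W=0, Y=1, Z=1, U=4) weight 1/324
  (X=2, W=0, Y=1, Z=2, U=2) weight 1/324
  (X=2, W=0, Y=1, Z=2, U=4) weight 1/324
  (X=2, W=1, Y=1, Z=0, U=2) weight 1/162
  (X=2, W=1, Y=1, Z=0, U=4) weight 1/162
  (X=3, W=0, Y=0, Z=0, U=1) weight 1/1296
  … 15 more
Group by Y:
  weight(Y=0) = 1/54
  weight(Y=1) = 1/18
Total weight = 1/54 + 1/18 = 2/27
P(Y=0 | obs) = 1/54 / 2/27 = 1/4
P(Y=1 | obs) = 1/18 / 2/27 = 3/4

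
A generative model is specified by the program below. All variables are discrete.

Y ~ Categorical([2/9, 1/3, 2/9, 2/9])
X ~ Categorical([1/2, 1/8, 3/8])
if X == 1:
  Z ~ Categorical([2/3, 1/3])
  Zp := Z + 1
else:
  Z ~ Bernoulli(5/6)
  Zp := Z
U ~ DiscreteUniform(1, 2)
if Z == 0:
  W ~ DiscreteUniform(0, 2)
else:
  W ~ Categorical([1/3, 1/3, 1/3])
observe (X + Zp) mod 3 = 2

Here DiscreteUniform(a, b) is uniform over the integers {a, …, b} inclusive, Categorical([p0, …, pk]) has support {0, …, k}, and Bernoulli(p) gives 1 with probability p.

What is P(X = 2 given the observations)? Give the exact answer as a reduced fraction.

P(X = 2 | obs) = 3/7

Enumerate traces; 48 have nonzero weight after conditioning:
  (Y=0, X=1, Z=0, U=1, W=0) weight 1/324
  (Y=0, X=1, Z=0, U=1, W=1) weight 1/324
  (Y=0, X=1, Z=0, U=1, W=2) weight 1/324
  (Y=0, X=1, Z=0, U=2, W=0) weight 1/324
  (Y=0, X=1, Z=0, U=2, W=1) weight 1/324
  (Y=0, X=1, Z=0, U=2, W=2) weight 1/324
  (Y=0, X=2, Z=0, U=1, W=0) weight 1/432
  (Y=0, X=2, Z=0, U=1, W=1) weight 1/432
  … 40 more
Group by X:
  weight(X=1) = 1/12
  weight(X=2) = 1/16
Total weight = 1/12 + 1/16 = 7/48
P(X=1 | obs) = 1/12 / 7/48 = 4/7
P(X=2 | obs) = 1/16 / 7/48 = 3/7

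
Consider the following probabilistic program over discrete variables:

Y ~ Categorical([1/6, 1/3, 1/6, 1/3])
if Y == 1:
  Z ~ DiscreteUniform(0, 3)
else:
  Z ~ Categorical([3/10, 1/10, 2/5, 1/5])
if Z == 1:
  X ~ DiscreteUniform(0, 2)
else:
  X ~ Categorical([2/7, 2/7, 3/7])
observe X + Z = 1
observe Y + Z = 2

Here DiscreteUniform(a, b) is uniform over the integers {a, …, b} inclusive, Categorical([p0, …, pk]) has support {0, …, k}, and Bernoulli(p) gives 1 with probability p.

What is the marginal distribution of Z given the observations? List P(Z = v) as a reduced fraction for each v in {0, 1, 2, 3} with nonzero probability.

Enumerate traces; 2 have nonzero weight after conditioning:
  (Y=1, Z=1, X=0) weight 1/36
  (Y=2, Z=0, X=1) weight 1/70
Group by Z:
  weight(Z=0) = 1/70
  weight(Z=1) = 1/36
Total weight = 1/70 + 1/36 = 53/1260
P(Z=0 | obs) = 1/70 / 53/1260 = 18/53
P(Z=1 | obs) = 1/36 / 53/1260 = 35/53

P(Z=0) = 18/53, P(Z=1) = 35/53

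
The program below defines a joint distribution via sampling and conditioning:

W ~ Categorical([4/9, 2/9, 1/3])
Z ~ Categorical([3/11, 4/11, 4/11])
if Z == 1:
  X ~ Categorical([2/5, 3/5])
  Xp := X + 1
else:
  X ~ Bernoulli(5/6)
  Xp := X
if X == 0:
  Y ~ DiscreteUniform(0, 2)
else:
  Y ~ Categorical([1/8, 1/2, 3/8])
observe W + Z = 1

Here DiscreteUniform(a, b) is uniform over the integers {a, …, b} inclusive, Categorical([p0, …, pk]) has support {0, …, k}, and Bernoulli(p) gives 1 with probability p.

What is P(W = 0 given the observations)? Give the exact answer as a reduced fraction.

P(W = 0 | obs) = 8/11

Enumerate traces; 12 have nonzero weight after conditioning:
  (W=0, Z=1, X=0, Y=0) weight 32/1485
  (W=0, Z=1, X=0, Y=1) weight 32/1485
  (W=0, Z=1, X=0, Y=2) weight 32/1485
  (W=0, Z=1, X=1, Y=0) weight 2/165
  (W=0, Z=1, X=1, Y=1) weight 8/165
  (W=0, Z=1, X=1, Y=2) weight 2/55
  (W=1, Z=0, X=0, Y=0) weight 1/297
  (W=1, Z=0, X=0, Y=1) weight 1/297
  … 4 more
Group by W:
  weight(W=0) = 16/99
  weight(W=1) = 2/33
Total weight = 16/99 + 2/33 = 2/9
P(W=0 | obs) = 16/99 / 2/9 = 8/11
P(W=1 | obs) = 2/33 / 2/9 = 3/11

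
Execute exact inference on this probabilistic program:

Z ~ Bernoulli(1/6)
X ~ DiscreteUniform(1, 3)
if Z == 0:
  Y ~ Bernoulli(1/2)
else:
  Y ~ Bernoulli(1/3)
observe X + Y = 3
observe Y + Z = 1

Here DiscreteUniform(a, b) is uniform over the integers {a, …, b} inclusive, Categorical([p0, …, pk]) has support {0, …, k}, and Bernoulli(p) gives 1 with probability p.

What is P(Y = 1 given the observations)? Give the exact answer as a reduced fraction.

Enumerate traces; 2 have nonzero weight after conditioning:
  (Z=0, X=2, Y=1) weight 5/36
  (Z=1, X=3, Y=0) weight 1/27
Group by Y:
  weight(Y=0) = 1/27
  weight(Y=1) = 5/36
Total weight = 1/27 + 5/36 = 19/108
P(Y=0 | obs) = 1/27 / 19/108 = 4/19
P(Y=1 | obs) = 5/36 / 19/108 = 15/19

P(Y = 1 | obs) = 15/19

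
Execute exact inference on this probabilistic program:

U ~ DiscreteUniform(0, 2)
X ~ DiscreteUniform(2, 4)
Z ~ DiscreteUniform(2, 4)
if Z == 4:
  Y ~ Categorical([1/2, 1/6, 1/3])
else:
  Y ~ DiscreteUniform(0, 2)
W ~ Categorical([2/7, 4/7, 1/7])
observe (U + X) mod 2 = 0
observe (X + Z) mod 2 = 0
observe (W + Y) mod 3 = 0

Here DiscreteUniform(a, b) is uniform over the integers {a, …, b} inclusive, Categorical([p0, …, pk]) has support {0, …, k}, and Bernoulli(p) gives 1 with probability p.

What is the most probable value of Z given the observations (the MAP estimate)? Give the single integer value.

argmax_v P(Z = v | obs) = 4

Enumerate traces; 27 have nonzero weight after conditioning:
  (U=0, X=2, Z=2, Y=0, W=0) weight 2/567
  (U=0, X=2, Z=2, Y=1, W=2) weight 1/567
  (U=0, X=2, Z=2, Y=2, W=1) weight 4/567
  (U=0, X=2, Z=4, Y=0, W=0) weight 1/189
  (U=0, X=2, Z=4, Y=1, W=2) weight 1/1134
  (U=0, X=2, Z=4, Y=2, W=1) weight 4/567
  (U=0, X=4, Z=2, Y=0, W=0) weight 2/567
  (U=0, X=4, Z=2, Y=1, W=2) weight 1/567
  (U=1, X=3, Z=3, Y=0, W=0) weight 2/567
  … 18 more
Group by Z:
  weight(Z=2) = 4/81
  weight(Z=3) = 1/81
  weight(Z=4) = 10/189
Total weight = 4/81 + 1/81 + 10/189 = 65/567
P(Z=2 | obs) = 4/81 / 65/567 = 28/65
P(Z=3 | obs) = 1/81 / 65/567 = 7/65
P(Z=4 | obs) = 10/189 / 65/567 = 6/13
argmax = 4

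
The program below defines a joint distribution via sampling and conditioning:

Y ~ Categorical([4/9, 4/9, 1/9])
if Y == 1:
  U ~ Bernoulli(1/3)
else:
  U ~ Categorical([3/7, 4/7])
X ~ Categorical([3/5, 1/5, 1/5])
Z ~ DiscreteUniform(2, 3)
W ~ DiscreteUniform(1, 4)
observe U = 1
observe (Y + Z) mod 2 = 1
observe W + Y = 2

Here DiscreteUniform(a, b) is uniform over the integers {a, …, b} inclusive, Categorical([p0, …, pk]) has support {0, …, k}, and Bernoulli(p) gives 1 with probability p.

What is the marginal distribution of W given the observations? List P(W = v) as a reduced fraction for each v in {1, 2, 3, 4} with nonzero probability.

Enumerate traces; 6 have nonzero weight after conditioning:
  (Y=0, U=1, X=0, Z=3, W=2) weight 2/105
  (Y=0, U=1, X=1, Z=3, W=2) weight 2/315
  (Y=0, U=1, X=2, Z=3, W=2) weight 2/315
  (Y=1, U=1, X=0, Z=2, W=1) weight 1/90
  (Y=1, U=1, X=1, Z=2, W=1) weight 1/270
  (Y=1, U=1, X=2, Z=2, W=1) weight 1/270
Group by W:
  weight(W=1) = 1/54
  weight(W=2) = 2/63
Total weight = 1/54 + 2/63 = 19/378
P(W=1 | obs) = 1/54 / 19/378 = 7/19
P(W=2 | obs) = 2/63 / 19/378 = 12/19

P(W=1) = 7/19, P(W=2) = 12/19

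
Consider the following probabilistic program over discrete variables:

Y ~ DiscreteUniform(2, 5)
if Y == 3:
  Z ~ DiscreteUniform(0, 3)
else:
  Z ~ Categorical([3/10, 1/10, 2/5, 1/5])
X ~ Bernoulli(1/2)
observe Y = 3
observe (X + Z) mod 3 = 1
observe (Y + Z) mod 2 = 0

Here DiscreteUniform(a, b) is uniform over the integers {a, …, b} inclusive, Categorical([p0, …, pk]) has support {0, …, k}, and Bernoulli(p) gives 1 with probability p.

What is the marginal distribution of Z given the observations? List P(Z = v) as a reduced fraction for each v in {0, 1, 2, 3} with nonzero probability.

P(Z=1) = 1/2, P(Z=3) = 1/2

Enumerate traces; 2 have nonzero weight after conditioning:
  (Y=3, Z=1, X=0) weight 1/32
  (Y=3, Z=3, X=1) weight 1/32
Group by Z:
  weight(Z=1) = 1/32
  weight(Z=3) = 1/32
Total weight = 1/32 + 1/32 = 1/16
P(Z=1 | obs) = 1/32 / 1/16 = 1/2
P(Z=3 | obs) = 1/32 / 1/16 = 1/2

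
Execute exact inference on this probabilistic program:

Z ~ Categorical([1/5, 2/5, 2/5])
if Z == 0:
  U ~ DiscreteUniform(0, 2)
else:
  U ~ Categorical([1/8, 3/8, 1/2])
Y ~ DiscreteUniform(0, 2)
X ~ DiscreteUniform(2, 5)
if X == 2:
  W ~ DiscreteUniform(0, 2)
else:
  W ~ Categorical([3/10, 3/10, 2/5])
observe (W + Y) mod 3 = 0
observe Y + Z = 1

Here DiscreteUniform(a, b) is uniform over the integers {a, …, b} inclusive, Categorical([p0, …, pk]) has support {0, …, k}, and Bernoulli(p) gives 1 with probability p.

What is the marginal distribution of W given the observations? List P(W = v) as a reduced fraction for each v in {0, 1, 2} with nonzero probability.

P(W=0) = 37/60, P(W=2) = 23/60

Enumerate traces; 24 have nonzero weight after conditioning:
  (Z=0, U=0, Y=1, X=2, W=2) weight 1/540
  (Z=0, U=0, Y=1, X=3, W=2) weight 1/450
  (Z=0, U=0, Y=1, X=4, W=2) weight 1/450
  (Z=0, U=0, Y=1, X=5, W=2) weight 1/450
  (Z=0, U=1, Y=1, X=2, W=2) weight 1/540
  (Z=0, U=1, Y=1, X=3, W=2) weight 1/450
  (Z=0, U=1, Y=1, X=4, W=2) weight 1/450
  (Z=0, U=1, Y=1, X=5, W=2) weight 1/450
  (Z=1, U=0, Y=0, X=2, W=0) weight 1/720
  … 15 more
Group by W:
  weight(W=0) = 37/900
  weight(W=2) = 23/900
Total weight = 37/900 + 23/900 = 1/15
P(W=0 | obs) = 37/900 / 1/15 = 37/60
P(W=2 | obs) = 23/900 / 1/15 = 23/60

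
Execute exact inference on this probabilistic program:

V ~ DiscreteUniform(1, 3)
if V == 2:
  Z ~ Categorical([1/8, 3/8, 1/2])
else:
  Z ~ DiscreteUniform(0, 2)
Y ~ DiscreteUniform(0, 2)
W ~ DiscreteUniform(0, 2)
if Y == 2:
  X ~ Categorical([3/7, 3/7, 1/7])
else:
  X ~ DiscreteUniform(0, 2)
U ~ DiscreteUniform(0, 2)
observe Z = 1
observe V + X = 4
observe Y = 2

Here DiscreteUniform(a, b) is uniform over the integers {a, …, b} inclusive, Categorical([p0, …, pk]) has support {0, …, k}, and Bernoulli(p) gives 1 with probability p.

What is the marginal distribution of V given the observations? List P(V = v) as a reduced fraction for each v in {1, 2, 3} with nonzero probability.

Enumerate traces; 18 have nonzero weight after conditioning:
  (V=2, Z=1, Y=2, W=0, X=2, U=0) weight 1/1512
  (V=2, Z=1, Y=2, W=0, X=2, U=1) weight 1/1512
  (V=2, Z=1, Y=2, W=0, X=2, U=2) weight 1/1512
  (V=2, Z=1, Y=2, W=1, X=2, U=0) weight 1/1512
  (V=2, Z=1, Y=2, W=1, X=2, U=1) weight 1/1512
  (V=2, Z=1, Y=2, W=1, X=2, U=2) weight 1/1512
  (V=2, Z=1, Y=2, W=2, X=2, U=0) weight 1/1512
  (V=2, Z=1, Y=2, W=2, X=2, U=1) weight 1/1512
  (V=3, Z=1, Y=2, W=0, X=1, U=0) weight 1/567
  … 9 more
Group by V:
  weight(V=2) = 1/168
  weight(V=3) = 1/63
Total weight = 1/168 + 1/63 = 11/504
P(V=2 | obs) = 1/168 / 11/504 = 3/11
P(V=3 | obs) = 1/63 / 11/504 = 8/11

P(V=2) = 3/11, P(V=3) = 8/11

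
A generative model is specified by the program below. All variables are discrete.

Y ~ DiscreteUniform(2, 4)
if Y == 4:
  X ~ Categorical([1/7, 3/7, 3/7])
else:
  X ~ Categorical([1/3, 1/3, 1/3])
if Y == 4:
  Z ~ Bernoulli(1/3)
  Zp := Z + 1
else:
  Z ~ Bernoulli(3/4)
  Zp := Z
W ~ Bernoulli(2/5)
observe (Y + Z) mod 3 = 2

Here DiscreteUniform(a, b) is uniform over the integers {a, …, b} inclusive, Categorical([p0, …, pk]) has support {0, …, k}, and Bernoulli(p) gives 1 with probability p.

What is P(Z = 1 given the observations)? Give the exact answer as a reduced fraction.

Enumerate traces; 12 have nonzero weight after conditioning:
  (Y=2, X=0, Z=0, W=0) weight 1/60
  (Y=2, X=0, Z=0, W=1) weight 1/90
  (Y=2, X=1, Z=0, W=0) weight 1/60
  (Y=2, X=1, Z=0, W=1) weight 1/90
  (Y=2, X=2, Z=0, W=0) weight 1/60
  (Y=2, X=2, Z=0, W=1) weight 1/90
  (Y=4, X=0, Z=1, W=0) weight 1/105
  (Y=4, X=0, Z=1, W=1) weight 2/315
  … 4 more
Group by Z:
  weight(Z=0) = 1/12
  weight(Z=1) = 1/9
Total weight = 1/12 + 1/9 = 7/36
P(Z=0 | obs) = 1/12 / 7/36 = 3/7
P(Z=1 | obs) = 1/9 / 7/36 = 4/7

P(Z = 1 | obs) = 4/7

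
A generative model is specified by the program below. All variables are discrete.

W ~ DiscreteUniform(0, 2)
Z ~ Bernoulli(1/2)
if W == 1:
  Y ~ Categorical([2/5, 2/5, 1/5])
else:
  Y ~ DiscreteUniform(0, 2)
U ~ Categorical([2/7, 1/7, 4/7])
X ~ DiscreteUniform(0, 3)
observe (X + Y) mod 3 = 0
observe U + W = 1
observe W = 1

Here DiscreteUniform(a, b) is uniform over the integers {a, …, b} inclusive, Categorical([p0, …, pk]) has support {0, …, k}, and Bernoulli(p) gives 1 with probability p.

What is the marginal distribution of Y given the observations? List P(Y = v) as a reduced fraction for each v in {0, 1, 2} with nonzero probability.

P(Y=0) = 4/7, P(Y=1) = 2/7, P(Y=2) = 1/7

Enumerate traces; 8 have nonzero weight after conditioning:
  (W=1, Z=0, Y=0, U=0, X=0) weight 1/210
  (W=1, Z=0, Y=0, U=0, X=3) weight 1/210
  (W=1, Z=0, Y=1, U=0, X=2) weight 1/210
  (W=1, Z=0, Y=2, U=0, X=1) weight 1/420
  (W=1, Z=1, Y=0, U=0, X=0) weight 1/210
  (W=1, Z=1, Y=0, U=0, X=3) weight 1/210
  (W=1, Z=1, Y=1, U=0, X=2) weight 1/210
  (W=1, Z=1, Y=2, U=0, X=1) weight 1/420
Group by Y:
  weight(Y=0) = 2/105
  weight(Y=1) = 1/105
  weight(Y=2) = 1/210
Total weight = 2/105 + 1/105 + 1/210 = 1/30
P(Y=0 | obs) = 2/105 / 1/30 = 4/7
P(Y=1 | obs) = 1/105 / 1/30 = 2/7
P(Y=2 | obs) = 1/210 / 1/30 = 1/7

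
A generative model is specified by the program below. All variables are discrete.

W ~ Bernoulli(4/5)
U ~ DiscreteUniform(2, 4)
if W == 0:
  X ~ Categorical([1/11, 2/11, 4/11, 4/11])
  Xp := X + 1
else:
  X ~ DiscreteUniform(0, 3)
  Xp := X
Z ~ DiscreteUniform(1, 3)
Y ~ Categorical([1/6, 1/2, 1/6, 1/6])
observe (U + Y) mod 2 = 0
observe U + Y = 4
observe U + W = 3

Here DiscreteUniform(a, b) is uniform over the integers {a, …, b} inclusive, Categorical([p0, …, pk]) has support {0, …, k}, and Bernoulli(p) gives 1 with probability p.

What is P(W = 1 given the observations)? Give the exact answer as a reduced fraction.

Enumerate traces; 24 have nonzero weight after conditioning:
  (W=0, U=3, X=0, Z=1, Y=1) weight 1/990
  (W=0, U=3, X=0, Z=2, Y=1) weight 1/990
  (W=0, U=3, X=0, Z=3, Y=1) weight 1/990
  (W=0, U=3, X=1, Z=1, Y=1) weight 1/495
  (W=0, U=3, X=1, Z=2, Y=1) weight 1/495
  (W=0, U=3, X=1, Z=3, Y=1) weight 1/495
  (W=0, U=3, X=2, Z=1, Y=1) weight 2/495
  (W=0, U=3, X=2, Z=2, Y=1) weight 2/495
  (W=1, U=2, X=0, Z=1, Y=2) weight 1/270
  … 15 more
Group by W:
  weight(W=0) = 1/30
  weight(W=1) = 2/45
Total weight = 1/30 + 2/45 = 7/90
P(W=0 | obs) = 1/30 / 7/90 = 3/7
P(W=1 | obs) = 2/45 / 7/90 = 4/7

P(W = 1 | obs) = 4/7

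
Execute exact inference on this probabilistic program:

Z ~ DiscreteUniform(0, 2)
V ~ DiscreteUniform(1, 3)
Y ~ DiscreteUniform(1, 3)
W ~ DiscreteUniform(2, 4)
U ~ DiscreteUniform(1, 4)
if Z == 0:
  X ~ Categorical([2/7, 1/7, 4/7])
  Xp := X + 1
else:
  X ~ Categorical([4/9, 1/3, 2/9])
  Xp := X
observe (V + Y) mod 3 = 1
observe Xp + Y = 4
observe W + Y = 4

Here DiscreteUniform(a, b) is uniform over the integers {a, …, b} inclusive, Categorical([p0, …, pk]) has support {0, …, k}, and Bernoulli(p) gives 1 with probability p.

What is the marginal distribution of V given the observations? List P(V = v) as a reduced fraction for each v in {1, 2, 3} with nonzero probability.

Enumerate traces; 16 have nonzero weight after conditioning:
  (Z=0, V=2, Y=2, W=2, U=1, X=1) weight 1/2268
  (Z=0, V=2, Y=2, W=2, U=2, X=1) weight 1/2268
  (Z=0, V=2, Y=2, W=2, U=3, X=1) weight 1/2268
  (Z=0, V=2, Y=2, W=2, U=4, X=1) weight 1/2268
  (Z=0, V=3, Y=1, W=3, U=1, X=2) weight 1/567
  (Z=0, V=3, Y=1, W=3, U=2, X=2) weight 1/567
  (Z=0, V=3, Y=1, W=3, U=3, X=2) weight 1/567
  (Z=0, V=3, Y=1, W=3, U=4, X=2) weight 1/567
  … 8 more
Group by V:
  weight(V=2) = 37/5103
  weight(V=3) = 4/567
Total weight = 37/5103 + 4/567 = 73/5103
P(V=2 | obs) = 37/5103 / 73/5103 = 37/73
P(V=3 | obs) = 4/567 / 73/5103 = 36/73

P(V=2) = 37/73, P(V=3) = 36/73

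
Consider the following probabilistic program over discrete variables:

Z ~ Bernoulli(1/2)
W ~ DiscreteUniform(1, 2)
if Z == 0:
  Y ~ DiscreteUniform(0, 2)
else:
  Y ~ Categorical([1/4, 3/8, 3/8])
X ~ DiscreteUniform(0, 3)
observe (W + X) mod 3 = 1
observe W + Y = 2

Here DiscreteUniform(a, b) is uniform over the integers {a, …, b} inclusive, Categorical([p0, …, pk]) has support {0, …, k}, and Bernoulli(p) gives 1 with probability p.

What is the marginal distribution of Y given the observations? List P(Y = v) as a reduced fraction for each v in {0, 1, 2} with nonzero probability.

Enumerate traces; 6 have nonzero weight after conditioning:
  (Z=0, W=1, Y=1, X=0) weight 1/48
  (Z=0, W=1, Y=1, X=3) weight 1/48
  (Z=0, W=2, Y=0, X=2) weight 1/48
  (Z=1, W=1, Y=1, X=0) weight 3/128
  (Z=1, W=1, Y=1, X=3) weight 3/128
  (Z=1, W=2, Y=0, X=2) weight 1/64
Group by Y:
  weight(Y=0) = 7/192
  weight(Y=1) = 17/192
Total weight = 7/192 + 17/192 = 1/8
P(Y=0 | obs) = 7/192 / 1/8 = 7/24
P(Y=1 | obs) = 17/192 / 1/8 = 17/24

P(Y=0) = 7/24, P(Y=1) = 17/24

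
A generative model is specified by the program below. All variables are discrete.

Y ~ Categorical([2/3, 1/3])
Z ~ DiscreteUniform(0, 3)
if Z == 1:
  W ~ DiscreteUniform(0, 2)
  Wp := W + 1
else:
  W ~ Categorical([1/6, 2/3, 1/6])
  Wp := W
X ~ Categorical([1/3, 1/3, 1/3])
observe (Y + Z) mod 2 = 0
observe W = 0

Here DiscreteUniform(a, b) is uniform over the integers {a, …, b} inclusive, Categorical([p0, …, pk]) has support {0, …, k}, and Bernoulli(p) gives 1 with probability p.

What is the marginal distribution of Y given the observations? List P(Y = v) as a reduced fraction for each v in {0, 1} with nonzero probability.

P(Y=0) = 4/7, P(Y=1) = 3/7

Enumerate traces; 12 have nonzero weight after conditioning:
  (Y=0, Z=0, W=0, X=0) weight 1/108
  (Y=0, Z=0, W=0, X=1) weight 1/108
  (Y=0, Z=0, W=0, X=2) weight 1/108
  (Y=0, Z=2, W=0, X=0) weight 1/108
  (Y=0, Z=2, W=0, X=1) weight 1/108
  (Y=0, Z=2, W=0, X=2) weight 1/108
  (Y=1, Z=1, W=0, X=0) weight 1/108
  (Y=1, Z=1, W=0, X=1) weight 1/108
  … 4 more
Group by Y:
  weight(Y=0) = 1/18
  weight(Y=1) = 1/24
Total weight = 1/18 + 1/24 = 7/72
P(Y=0 | obs) = 1/18 / 7/72 = 4/7
P(Y=1 | obs) = 1/24 / 7/72 = 3/7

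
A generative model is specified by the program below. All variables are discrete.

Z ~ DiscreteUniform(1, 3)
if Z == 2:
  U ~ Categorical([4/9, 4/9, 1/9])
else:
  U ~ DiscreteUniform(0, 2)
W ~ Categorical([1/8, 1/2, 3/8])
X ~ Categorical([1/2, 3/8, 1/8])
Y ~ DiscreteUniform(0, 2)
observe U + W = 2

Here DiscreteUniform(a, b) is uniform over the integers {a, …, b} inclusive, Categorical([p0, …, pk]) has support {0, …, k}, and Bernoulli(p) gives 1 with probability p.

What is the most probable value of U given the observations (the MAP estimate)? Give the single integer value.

argmax_v P(U = v | obs) = 1

Enumerate traces; 81 have nonzero weight after conditioning:
  (Z=1, U=0, W=2, X=0, Y=0) weight 1/144
  (Z=1, U=0, W=2, X=0, Y=1) weight 1/144
  (Z=1, U=0, W=2, X=0, Y=2) weight 1/144
  (Z=1, U=0, W=2, X=1, Y=0) weight 1/192
  (Z=1, U=0, W=2, X=1, Y=1) weight 1/192
  (Z=1, U=0, W=2, X=1, Y=2) weight 1/192
  (Z=1, U=0, W=2, X=2, Y=0) weight 1/576
  (Z=1, U=0, W=2, X=2, Y=1) weight 1/576
  (Z=1, U=1, W=1, X=0, Y=0) weight 1/108
  (Z=1, U=2, W=0, X=0, Y=0) weight 1/432
  … 71 more
Group by U:
  weight(U=0) = 5/36
  weight(U=1) = 5/27
  weight(U=2) = 7/216
Total weight = 5/36 + 5/27 + 7/216 = 77/216
P(U=0 | obs) = 5/36 / 77/216 = 30/77
P(U=1 | obs) = 5/27 / 77/216 = 40/77
P(U=2 | obs) = 7/216 / 77/216 = 1/11
argmax = 1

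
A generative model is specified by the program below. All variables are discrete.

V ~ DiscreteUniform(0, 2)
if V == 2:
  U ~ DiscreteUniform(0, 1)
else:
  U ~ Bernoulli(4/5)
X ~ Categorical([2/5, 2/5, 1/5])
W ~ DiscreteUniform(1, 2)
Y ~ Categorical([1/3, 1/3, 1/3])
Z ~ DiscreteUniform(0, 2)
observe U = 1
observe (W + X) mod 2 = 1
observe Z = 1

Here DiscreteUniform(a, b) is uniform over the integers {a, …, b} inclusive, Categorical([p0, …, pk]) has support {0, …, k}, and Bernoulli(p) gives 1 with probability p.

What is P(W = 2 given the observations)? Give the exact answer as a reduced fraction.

P(W = 2 | obs) = 2/5

Enumerate traces; 27 have nonzero weight after conditioning:
  (V=0, U=1, X=0, W=1, Y=0, Z=1) weight 4/675
  (V=0, U=1, X=0, W=1, Y=1, Z=1) weight 4/675
  (V=0, U=1, X=0, W=1, Y=2, Z=1) weight 4/675
  (V=0, U=1, X=1, W=2, Y=0, Z=1) weight 4/675
  (V=0, U=1, X=1, W=2, Y=1, Z=1) weight 4/675
  (V=0, U=1, X=1, W=2, Y=2, Z=1) weight 4/675
  (V=0, U=1, X=2, W=1, Y=0, Z=1) weight 2/675
  (V=0, U=1, X=2, W=1, Y=1, Z=1) weight 2/675
  … 19 more
Group by W:
  weight(W=1) = 7/100
  weight(W=2) = 7/150
Total weight = 7/100 + 7/150 = 7/60
P(W=1 | obs) = 7/100 / 7/60 = 3/5
P(W=2 | obs) = 7/150 / 7/60 = 2/5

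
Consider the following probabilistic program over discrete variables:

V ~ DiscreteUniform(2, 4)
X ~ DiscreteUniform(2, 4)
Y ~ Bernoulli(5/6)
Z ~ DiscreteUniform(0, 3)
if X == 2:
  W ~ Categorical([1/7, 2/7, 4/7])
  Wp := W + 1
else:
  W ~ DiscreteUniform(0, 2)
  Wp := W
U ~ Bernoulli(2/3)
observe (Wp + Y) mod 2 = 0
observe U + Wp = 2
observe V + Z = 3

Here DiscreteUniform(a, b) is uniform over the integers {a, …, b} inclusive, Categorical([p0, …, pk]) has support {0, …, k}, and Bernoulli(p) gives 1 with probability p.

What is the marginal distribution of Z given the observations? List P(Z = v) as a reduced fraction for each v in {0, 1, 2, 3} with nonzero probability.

P(Z=0) = 1/2, P(Z=1) = 1/2

Enumerate traces; 12 have nonzero weight after conditioning:
  (V=2, X=2, Y=0, Z=1, W=1, U=0) weight 1/2268
  (V=2, X=2, Y=1, Z=1, W=0, U=1) weight 5/2268
  (V=2, X=3, Y=0, Z=1, W=2, U=0) weight 1/1944
  (V=2, X=3, Y=1, Z=1, W=1, U=1) weight 5/972
  (V=2, X=4, Y=0, Z=1, W=2, U=0) weight 1/1944
  (V=2, X=4, Y=1, Z=1, W=1, U=1) weight 5/972
  (V=3, X=2, Y=0, Z=0, W=1, U=0) weight 1/2268
  (V=3, X=2, Y=1, Z=0, W=0, U=1) weight 5/2268
  … 4 more
Group by Z:
  weight(Z=0) = 95/6804
  weight(Z=1) = 95/6804
Total weight = 95/6804 + 95/6804 = 95/3402
P(Z=0 | obs) = 95/6804 / 95/3402 = 1/2
P(Z=1 | obs) = 95/6804 / 95/3402 = 1/2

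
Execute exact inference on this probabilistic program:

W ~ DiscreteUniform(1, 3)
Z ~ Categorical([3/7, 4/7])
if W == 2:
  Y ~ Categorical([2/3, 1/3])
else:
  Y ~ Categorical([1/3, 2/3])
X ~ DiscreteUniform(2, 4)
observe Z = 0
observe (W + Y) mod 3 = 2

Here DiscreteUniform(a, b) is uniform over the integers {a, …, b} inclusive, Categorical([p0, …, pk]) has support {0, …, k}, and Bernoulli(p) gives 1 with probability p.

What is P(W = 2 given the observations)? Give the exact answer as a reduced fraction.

Enumerate traces; 6 have nonzero weight after conditioning:
  (W=1, Z=0, Y=1, X=2) weight 2/63
  (W=1, Z=0, Y=1, X=3) weight 2/63
  (W=1, Z=0, Y=1, X=4) weight 2/63
  (W=2, Z=0, Y=0, X=2) weight 2/63
  (W=2, Z=0, Y=0, X=3) weight 2/63
  (W=2, Z=0, Y=0, X=4) weight 2/63
Group by W:
  weight(W=1) = 2/21
  weight(W=2) = 2/21
Total weight = 2/21 + 2/21 = 4/21
P(W=1 | obs) = 2/21 / 4/21 = 1/2
P(W=2 | obs) = 2/21 / 4/21 = 1/2

P(W = 2 | obs) = 1/2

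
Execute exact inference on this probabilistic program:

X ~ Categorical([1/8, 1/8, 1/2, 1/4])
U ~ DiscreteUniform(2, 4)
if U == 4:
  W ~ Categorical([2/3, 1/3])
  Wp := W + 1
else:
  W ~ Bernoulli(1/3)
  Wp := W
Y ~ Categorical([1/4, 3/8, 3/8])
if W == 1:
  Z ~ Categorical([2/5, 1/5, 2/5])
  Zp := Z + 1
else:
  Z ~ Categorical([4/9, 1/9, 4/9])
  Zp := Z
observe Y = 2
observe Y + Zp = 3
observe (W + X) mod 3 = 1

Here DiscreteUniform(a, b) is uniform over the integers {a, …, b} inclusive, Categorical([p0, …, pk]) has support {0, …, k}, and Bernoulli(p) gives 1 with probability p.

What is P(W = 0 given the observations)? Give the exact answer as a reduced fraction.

Enumerate traces; 9 have nonzero weight after conditioning:
  (X=0, U=2, W=1, Y=2, Z=0) weight 1/480
  (X=0, U=3, W=1, Y=2, Z=0) weight 1/480
  (X=0, U=4, W=1, Y=2, Z=0) weight 1/480
  (X=1, U=2, W=0, Y=2, Z=1) weight 1/864
  (X=1, U=3, W=0, Y=2, Z=1) weight 1/864
  (X=1, U=4, W=0, Y=2, Z=1) weight 1/864
  (X=3, U=2, W=1, Y=2, Z=0) weight 1/240
  (X=3, U=3, W=1, Y=2, Z=0) weight 1/240
  … 1 more
Group by W:
  weight(W=0) = 1/288
  weight(W=1) = 3/160
Total weight = 1/288 + 3/160 = 1/45
P(W=0 | obs) = 1/288 / 1/45 = 5/32
P(W=1 | obs) = 3/160 / 1/45 = 27/32

P(W = 0 | obs) = 5/32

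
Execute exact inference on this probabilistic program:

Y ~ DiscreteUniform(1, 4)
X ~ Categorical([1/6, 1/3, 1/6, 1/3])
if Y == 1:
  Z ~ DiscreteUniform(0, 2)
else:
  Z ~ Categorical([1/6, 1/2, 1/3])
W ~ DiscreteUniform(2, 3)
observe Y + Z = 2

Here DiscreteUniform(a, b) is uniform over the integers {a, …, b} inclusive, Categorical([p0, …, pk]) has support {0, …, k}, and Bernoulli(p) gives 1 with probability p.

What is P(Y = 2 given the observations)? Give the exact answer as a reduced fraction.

Enumerate traces; 16 have nonzero weight after conditioning:
  (Y=1, X=0, Z=1, W=2) weight 1/144
  (Y=1, X=0, Z=1, W=3) weight 1/144
  (Y=1, X=1, Z=1, W=2) weight 1/72
  (Y=1, X=1, Z=1, W=3) weight 1/72
  (Y=1, X=2, Z=1, W=2) weight 1/144
  (Y=1, X=2, Z=1, W=3) weight 1/144
  (Y=1, X=3, Z=1, W=2) weight 1/72
  (Y=1, X=3, Z=1, W=3) weight 1/72
  (Y=2, X=0, Z=0, W=2) weight 1/288
  … 7 more
Group by Y:
  weight(Y=1) = 1/12
  weight(Y=2) = 1/24
Total weight = 1/12 + 1/24 = 1/8
P(Y=1 | obs) = 1/12 / 1/8 = 2/3
P(Y=2 | obs) = 1/24 / 1/8 = 1/3

P(Y = 2 | obs) = 1/3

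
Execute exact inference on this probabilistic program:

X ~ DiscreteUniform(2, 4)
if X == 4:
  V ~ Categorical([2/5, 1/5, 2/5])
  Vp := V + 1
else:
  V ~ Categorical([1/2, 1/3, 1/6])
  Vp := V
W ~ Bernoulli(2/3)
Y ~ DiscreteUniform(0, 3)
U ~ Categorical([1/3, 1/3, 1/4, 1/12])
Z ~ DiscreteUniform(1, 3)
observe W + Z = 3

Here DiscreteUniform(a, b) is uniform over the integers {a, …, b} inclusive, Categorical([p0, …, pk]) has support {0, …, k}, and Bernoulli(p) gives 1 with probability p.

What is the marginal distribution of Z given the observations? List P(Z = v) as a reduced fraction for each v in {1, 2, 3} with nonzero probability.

Enumerate traces; 288 have nonzero weight after conditioning:
  (X=2, V=0, W=0, Y=0, U=0, Z=3) weight 1/648
  (X=2, V=0, W=0, Y=0, U=1, Z=3) weight 1/648
  (X=2, V=0, W=0, Y=0, U=2, Z=3) weight 1/864
  (X=2, V=0, W=0, Y=0, U=3, Z=3) weight 1/2592
  (X=2, V=0, W=0, Y=1, U=0, Z=3) weight 1/648
  (X=2, V=0, W=0, Y=1, U=1, Z=3) weight 1/648
  (X=2, V=0, W=0, Y=1, U=2, Z=3) weight 1/864
  (X=2, V=0, W=0, Y=1, U=3, Z=3) weight 1/2592
  (X=2, V=0, W=1, Y=0, U=0, Z=2) weight 1/324
  … 279 more
Group by Z:
  weight(Z=2) = 2/9
  weight(Z=3) = 1/9
Total weight = 2/9 + 1/9 = 1/3
P(Z=2 | obs) = 2/9 / 1/3 = 2/3
P(Z=3 | obs) = 1/9 / 1/3 = 1/3

P(Z=2) = 2/3, P(Z=3) = 1/3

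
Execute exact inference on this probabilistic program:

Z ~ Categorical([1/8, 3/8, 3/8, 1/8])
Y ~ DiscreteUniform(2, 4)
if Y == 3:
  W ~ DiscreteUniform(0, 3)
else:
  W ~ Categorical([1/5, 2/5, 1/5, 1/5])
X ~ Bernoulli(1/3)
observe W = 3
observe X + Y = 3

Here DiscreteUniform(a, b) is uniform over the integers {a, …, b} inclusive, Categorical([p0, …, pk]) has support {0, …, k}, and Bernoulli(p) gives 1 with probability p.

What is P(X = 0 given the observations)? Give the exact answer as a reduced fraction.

P(X = 0 | obs) = 5/7

Enumerate traces; 8 have nonzero weight after conditioning:
  (Z=0, Y=2, W=3, X=1) weight 1/360
  (Z=0, Y=3, W=3, X=0) weight 1/144
  (Z=1, Y=2, W=3, X=1) weight 1/120
  (Z=1, Y=3, W=3, X=0) weight 1/48
  (Z=2, Y=2, W=3, X=1) weight 1/120
  (Z=2, Y=3, W=3, X=0) weight 1/48
  (Z=3, Y=2, W=3, X=1) weight 1/360
  (Z=3, Y=3, W=3, X=0) weight 1/144
Group by X:
  weight(X=0) = 1/18
  weight(X=1) = 1/45
Total weight = 1/18 + 1/45 = 7/90
P(X=0 | obs) = 1/18 / 7/90 = 5/7
P(X=1 | obs) = 1/45 / 7/90 = 2/7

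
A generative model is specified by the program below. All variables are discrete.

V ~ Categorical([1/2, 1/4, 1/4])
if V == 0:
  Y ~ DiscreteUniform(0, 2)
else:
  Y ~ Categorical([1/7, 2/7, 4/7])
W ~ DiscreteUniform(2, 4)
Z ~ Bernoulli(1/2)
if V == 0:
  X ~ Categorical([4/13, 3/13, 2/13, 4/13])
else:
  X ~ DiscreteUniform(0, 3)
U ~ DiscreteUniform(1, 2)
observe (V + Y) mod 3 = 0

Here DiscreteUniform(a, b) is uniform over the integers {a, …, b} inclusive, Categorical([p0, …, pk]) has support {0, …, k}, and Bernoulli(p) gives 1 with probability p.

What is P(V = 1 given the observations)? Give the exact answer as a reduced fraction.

P(V = 1 | obs) = 3/8

Enumerate traces; 144 have nonzero weight after conditioning:
  (V=0, Y=0, W=2, Z=0, X=0, U=1) weight 1/234
  (V=0, Y=0, W=2, Z=0, X=0, U=2) weight 1/234
  (V=0, Y=0, W=2, Z=0, X=1, U=1) weight 1/312
  (V=0, Y=0, W=2, Z=0, X=1, U=2) weight 1/312
  (V=0, Y=0, W=2, Z=0, X=2, U=1) weight 1/468
  (V=0, Y=0, W=2, Z=0, X=2, U=2) weight 1/468
  (V=0, Y=0, W=2, Z=0, X=3, U=1) weight 1/234
  (V=0, Y=0, W=2, Z=0, X=3, U=2) weight 1/234
  (V=1, Y=2, W=2, Z=0, X=0, U=1) weight 1/336
  (V=2, Y=1, W=2, Z=0, X=0, U=1) weight 1/672
  … 134 more
Group by V:
  weight(V=0) = 1/6
  weight(V=1) = 1/7
  weight(V=2) = 1/14
Total weight = 1/6 + 1/7 + 1/14 = 8/21
P(V=0 | obs) = 1/6 / 8/21 = 7/16
P(V=1 | obs) = 1/7 / 8/21 = 3/8
P(V=2 | obs) = 1/14 / 8/21 = 3/16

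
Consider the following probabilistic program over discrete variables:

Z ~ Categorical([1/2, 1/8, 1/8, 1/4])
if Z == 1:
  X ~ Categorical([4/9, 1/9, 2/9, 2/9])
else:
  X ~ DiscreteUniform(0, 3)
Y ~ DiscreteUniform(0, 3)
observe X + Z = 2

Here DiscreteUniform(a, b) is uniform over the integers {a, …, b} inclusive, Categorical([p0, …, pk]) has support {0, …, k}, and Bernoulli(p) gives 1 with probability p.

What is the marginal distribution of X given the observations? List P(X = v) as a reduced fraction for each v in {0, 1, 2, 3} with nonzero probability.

P(X=0) = 9/49, P(X=1) = 4/49, P(X=2) = 36/49

Enumerate traces; 12 have nonzero weight after conditioning:
  (Z=0, X=2, Y=0) weight 1/32
  (Z=0, X=2, Y=1) weight 1/32
  (Z=0, X=2, Y=2) weight 1/32
  (Z=0, X=2, Y=3) weight 1/32
  (Z=1, X=1, Y=0) weight 1/288
  (Z=1, X=1, Y=1) weight 1/288
  (Z=1, X=1, Y=2) weight 1/288
  (Z=1, X=1, Y=3) weight 1/288
  (Z=2, X=0, Y=0) weight 1/128
  … 3 more
Group by X:
  weight(X=0) = 1/32
  weight(X=1) = 1/72
  weight(X=2) = 1/8
Total weight = 1/32 + 1/72 + 1/8 = 49/288
P(X=0 | obs) = 1/32 / 49/288 = 9/49
P(X=1 | obs) = 1/72 / 49/288 = 4/49
P(X=2 | obs) = 1/8 / 49/288 = 36/49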